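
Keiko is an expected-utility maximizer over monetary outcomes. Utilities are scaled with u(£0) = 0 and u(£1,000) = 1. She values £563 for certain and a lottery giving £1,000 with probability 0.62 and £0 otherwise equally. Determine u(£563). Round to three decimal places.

0.620

u(£563) equals the lottery's expected utility: 0.62·1 + 0.38·0 = 0.62.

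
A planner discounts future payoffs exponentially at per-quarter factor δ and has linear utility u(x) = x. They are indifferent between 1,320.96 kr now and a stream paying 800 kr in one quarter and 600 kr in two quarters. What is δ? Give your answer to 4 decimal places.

The stream is worth 800δ + 600δ² today, so 800δ + 600δ² = 1320.96.
That is, 600δ² + 800δ − 1320.96 = 0, a quadratic in δ.
By the quadratic formula (taking the positive root), δ = (−800 + √3810304.00) / 1200 ≈ 0.9600.

δ ≈ 0.9600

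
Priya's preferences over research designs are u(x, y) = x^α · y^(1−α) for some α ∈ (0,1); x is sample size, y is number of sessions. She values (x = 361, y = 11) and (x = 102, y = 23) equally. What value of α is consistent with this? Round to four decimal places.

α ≈ 0.3685

Set the two utilities equal: 361^α·11^(1−α) = 102^α·23^(1−α).
Taking logs: α·ln 361 + (1−α)·ln 11 = α·ln 102 + (1−α)·ln 23, i.e. α·1.2639051 = (1−α)·0.7375989.
So α/(1−α) = (0.7375989)/(1.2639051) = 0.5835872, and α = 0.5835872/1.5835872 ≈ 0.3685.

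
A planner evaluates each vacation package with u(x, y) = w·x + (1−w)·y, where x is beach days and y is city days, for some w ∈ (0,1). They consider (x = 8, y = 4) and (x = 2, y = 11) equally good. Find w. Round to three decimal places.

Indifference: w·8 + (1−w)·4 = w·2 + (1−w)·11.
Collecting terms: w·6 = (1−w)·7.
So w/(1−w) = 7/6 = 1.1667, giving w = 7/(6+7) = 0.538.

w = 0.538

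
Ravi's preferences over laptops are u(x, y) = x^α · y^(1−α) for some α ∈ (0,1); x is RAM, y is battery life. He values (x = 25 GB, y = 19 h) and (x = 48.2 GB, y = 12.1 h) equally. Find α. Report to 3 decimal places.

The Cobb–Douglas utilities coincide, so 25^α·19^(1−α) = 48.2^α·12.1^(1−α).
Taking logs: α·ln 25 + (1−α)·ln 19 = α·ln 48.2 + (1−α)·ln 12.1, i.e. α·-0.656483 = (1−α)·-0.451234.
So α/(1−α) = (-0.451234)/(-0.656483) = 0.687351, and α = 0.687351/1.687351 ≈ 0.407.

α ≈ 0.407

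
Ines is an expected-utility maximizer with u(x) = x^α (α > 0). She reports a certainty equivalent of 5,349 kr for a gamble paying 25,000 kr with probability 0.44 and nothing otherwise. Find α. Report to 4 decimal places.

Since u(0) = 0, the lottery's EU is 0.44·25000^α.
Indifference: 5349^α = 0.44·25000^α, so (5349/25000)^α = 0.44.
Taking logs: α·ln(5349/25000) = ln(0.44), so α = -0.8209806 / -1.5419662 ≈ 0.5324.

α ≈ 0.5324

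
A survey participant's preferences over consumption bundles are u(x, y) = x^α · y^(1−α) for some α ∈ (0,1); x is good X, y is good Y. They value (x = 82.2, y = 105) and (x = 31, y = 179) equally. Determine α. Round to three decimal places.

α ≈ 0.354

Indifference: 82.2^α · 105^(1−α) = 31^α · 179^(1−α).
(82.2/31)^α = (179/105)^(1−α); take logs: α·ln(82.2/31) = (1−α)·ln(179/105), i.e. α·0.975168 = (1−α)·0.533425.
With A = 0.975168 and B = 0.533425: α·A = (1−α)·B, so α = B/(A+B) = 0.533425/1.508593 ≈ 0.354.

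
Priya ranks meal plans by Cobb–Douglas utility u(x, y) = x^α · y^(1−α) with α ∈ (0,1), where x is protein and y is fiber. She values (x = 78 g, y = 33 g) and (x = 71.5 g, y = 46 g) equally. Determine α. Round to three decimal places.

The Cobb–Douglas utilities coincide, so 78^α·33^(1−α) = 71.5^α·46^(1−α).
Rearrange to (78/71.5)^α = (46/33)^(1−α) and take logs: α·0.087011 = (1−α)·0.332134.
With A = 0.087011 and B = 0.332134: α·A = (1−α)·B, so α = B/(A+B) = 0.332134/0.419145 ≈ 0.792.

α ≈ 0.792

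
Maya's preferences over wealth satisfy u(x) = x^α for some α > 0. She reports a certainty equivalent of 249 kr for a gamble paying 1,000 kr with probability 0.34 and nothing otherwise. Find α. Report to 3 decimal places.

α ≈ 0.776

Since u(0) = 0, the lottery's EU is 0.34·1000^α.
Equating: 249^α = 0.34·1000^α, i.e. 0.2490^α = 0.34.
Taking logs: α·ln(249/1000) = ln(0.34), so α = -1.078810 / -1.390302 ≈ 0.776.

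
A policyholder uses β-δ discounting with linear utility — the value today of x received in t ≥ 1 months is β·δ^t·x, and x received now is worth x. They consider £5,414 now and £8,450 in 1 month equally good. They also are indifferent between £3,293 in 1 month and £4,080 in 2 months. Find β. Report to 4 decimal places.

β ≈ 0.7938

From the later pair, β·δ^1·3293 = β·δ^2·4080; dividing through, δ = 3293/4080 = 0.80711.
The first indifference: 5414 = β·δ·8450, so β = 5414/(δ·8450) = 5414/(0.80711·8450) ≈ 0.7938.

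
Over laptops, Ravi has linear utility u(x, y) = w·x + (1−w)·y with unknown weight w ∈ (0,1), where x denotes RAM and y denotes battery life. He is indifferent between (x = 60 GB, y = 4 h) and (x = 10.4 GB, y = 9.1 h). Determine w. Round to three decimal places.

w = 0.093

u(60,4) = u(10.4,9.1) means w·60 + (1−w)·4 = w·10.4 + (1−w)·9.1.
Rearranging, 49.6·w − 5.1·(1−w) = 0.
The marginal rate of substitution is 5.1/49.6, so w = 5.1/(49.6+5.1) = 0.093.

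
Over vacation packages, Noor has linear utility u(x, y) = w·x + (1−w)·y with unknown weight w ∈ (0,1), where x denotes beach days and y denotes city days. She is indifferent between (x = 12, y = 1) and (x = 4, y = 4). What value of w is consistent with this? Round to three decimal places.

Equating utilities: w·12 + (1−w)·1 = w·4 + (1−w)·4.
Collecting terms: w·8 = (1−w)·3.
The marginal rate of substitution is 3/8, so w = 3/(8+3) = 0.273.

w = 0.273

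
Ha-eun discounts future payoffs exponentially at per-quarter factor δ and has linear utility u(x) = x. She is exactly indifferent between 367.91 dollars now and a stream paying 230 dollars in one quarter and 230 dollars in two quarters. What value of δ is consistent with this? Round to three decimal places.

δ ≈ 0.860

The stream is worth 230δ + 230δ² today, so 230δ + 230δ² = 367.91.
Rearranged: 230δ² + 230δ − 367.91 = 0.
The positive root is δ = [−230 + √(230² + 4·230·367.91)] / (2·230) = (−230 + 625.601)/460 ≈ 0.860.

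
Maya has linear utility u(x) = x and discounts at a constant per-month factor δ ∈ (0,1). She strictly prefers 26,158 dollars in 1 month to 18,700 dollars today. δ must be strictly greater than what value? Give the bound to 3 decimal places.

Under u(x) = x this choice says 18700 < δ·26158.
So δ > 18700/26158 = 0.71489.

δ > 0.715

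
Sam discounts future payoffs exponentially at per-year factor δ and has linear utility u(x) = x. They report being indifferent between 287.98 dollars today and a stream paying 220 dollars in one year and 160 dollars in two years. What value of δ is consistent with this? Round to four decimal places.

δ ≈ 0.8200

Present value of the stream is 220·δ + 160·δ². Indifference gives 220δ + 160δ² = 287.98.
Rearranged: 160δ² + 220δ − 287.98 = 0.
By the quadratic formula (taking the positive root), δ = (−220 + √232707.20) / 320 ≈ 0.8200.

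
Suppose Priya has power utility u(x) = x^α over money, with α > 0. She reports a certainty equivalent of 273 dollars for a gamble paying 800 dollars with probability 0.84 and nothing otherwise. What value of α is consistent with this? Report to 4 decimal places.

The lottery's expected utility is 0.84·u(800) + 0.16·u(0) = 0.84·800^α (since u(0) = 0 for α > 0).
Equating: 273^α = 0.84·800^α, i.e. 0.3412^α = 0.84.
Take logs: α = ln 0.84 / ln(273/800) ≈ 0.162168.

α ≈ 0.1622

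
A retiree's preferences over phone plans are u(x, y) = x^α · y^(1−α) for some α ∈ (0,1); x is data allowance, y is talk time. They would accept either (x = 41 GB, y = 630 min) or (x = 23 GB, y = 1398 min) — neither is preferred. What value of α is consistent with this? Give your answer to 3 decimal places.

α ≈ 0.580

Indifference: 41^α · 630^(1−α) = 23^α · 1398^(1−α).
(41/23)^α = (1398/630)^(1−α); take logs: α·ln(41/23) = (1−α)·ln(1398/630), i.e. α·0.578078 = (1−α)·0.797078.
With A = 0.578078 and B = 0.797078: α·A = (1−α)·B, so α = B/(A+B) = 0.797078/1.375156 ≈ 0.580.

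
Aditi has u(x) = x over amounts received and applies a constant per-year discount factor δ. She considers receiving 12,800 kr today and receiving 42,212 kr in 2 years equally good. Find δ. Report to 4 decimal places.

Equating discounted utilities: u(12800) = δ^2·u(42212) ⇒ δ^2 = u(12800)/u(42212).
With u(x) = x: δ^2 = 12800/42212 = 0.30323.
Taking the square root: δ = 0.30323^(1/2) ≈ 0.5507.

δ ≈ 0.5507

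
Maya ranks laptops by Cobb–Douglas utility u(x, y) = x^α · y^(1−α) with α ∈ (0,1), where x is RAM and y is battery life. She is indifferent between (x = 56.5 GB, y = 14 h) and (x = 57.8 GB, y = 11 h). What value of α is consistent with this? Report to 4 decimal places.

α ≈ 0.9138

Set the two utilities equal: 56.5^α·14^(1−α) = 57.8^α·11^(1−α).
(56.5/57.8)^α = (11/14)^(1−α); take logs: α·ln(56.5/57.8) = (1−α)·ln(11/14), i.e. α·-0.0227481 = (1−α)·-0.2411621.
With A = -0.0227481 and B = -0.2411621: α·A = (1−α)·B, so α = B/(A+B) = -0.2411621/-0.2639102 ≈ 0.9138.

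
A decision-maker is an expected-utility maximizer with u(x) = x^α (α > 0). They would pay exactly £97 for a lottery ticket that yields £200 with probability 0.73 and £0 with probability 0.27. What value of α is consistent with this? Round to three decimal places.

The lottery's expected utility is 0.73·u(200) + 0.27·u(0) = 0.73·200^α (since u(0) = 0 for α > 0).
Setting u(97) equal to that: 97^α = 0.73·200^α ⇒ (97/200)^α = 0.73.
Take logs: α = ln 0.73 / ln(97/200) ≈ 0.43492.

α ≈ 0.435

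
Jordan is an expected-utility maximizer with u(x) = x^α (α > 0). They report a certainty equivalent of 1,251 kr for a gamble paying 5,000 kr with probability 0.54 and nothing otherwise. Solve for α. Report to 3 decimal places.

The lottery's expected utility is 0.54·u(5000) + 0.46·u(0) = 0.54·5000^α (since u(0) = 0 for α > 0).
Setting u(1251) equal to that: 1251^α = 0.54·5000^α ⇒ (1251/5000)^α = 0.54.
α = ln(0.54) / ln(1251/5000) = -0.616186/-1.385495 ≈ 0.445.

α ≈ 0.445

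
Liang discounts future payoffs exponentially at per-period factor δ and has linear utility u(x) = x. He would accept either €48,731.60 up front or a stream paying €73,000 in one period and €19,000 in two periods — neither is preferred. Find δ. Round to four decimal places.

δ ≈ 0.5800

The stream is worth 73000δ + 19000δ² today, so 73000δ + 19000δ² = 48731.60.
Rearranged: 19000δ² + 73000δ − 48731.60 = 0.
By the quadratic formula (taking the positive root), δ = (−73000 + √9032601600.00) / 38000 ≈ 0.5800.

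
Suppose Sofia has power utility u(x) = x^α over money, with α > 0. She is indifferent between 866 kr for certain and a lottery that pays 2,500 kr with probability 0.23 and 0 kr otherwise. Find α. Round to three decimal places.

EU(lottery) = 0.23·2500^α + 0.77·0 = 0.23·2500^α.
Setting u(866) equal to that: 866^α = 0.23·2500^α ⇒ (866/2500)^α = 0.23.
Taking logs: α·ln(866/2500) = ln(0.23), so α = -1.469676 / -1.060161 ≈ 1.386.

α ≈ 1.386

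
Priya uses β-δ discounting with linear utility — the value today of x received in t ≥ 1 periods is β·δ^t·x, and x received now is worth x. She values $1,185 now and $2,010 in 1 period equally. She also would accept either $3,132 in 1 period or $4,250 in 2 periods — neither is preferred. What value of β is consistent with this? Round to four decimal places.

The second indifference involves only future payoffs, so β cancels: β·δ^1·3132 = β·δ^2·4250, giving δ = 3132/4250 = 0.73694.
The first indifference: 1185 = β·δ·2010, so β = 1185/(δ·2010) = 1185/(0.73694·2010) ≈ 0.8000.

β ≈ 0.8000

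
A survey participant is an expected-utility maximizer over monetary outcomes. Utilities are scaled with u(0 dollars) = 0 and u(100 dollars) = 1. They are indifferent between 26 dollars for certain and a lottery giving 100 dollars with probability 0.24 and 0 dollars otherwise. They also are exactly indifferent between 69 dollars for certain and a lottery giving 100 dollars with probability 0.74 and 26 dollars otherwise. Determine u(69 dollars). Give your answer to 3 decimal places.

0.802

The first gamble pins u(26 dollars): it must equal 0.24·1 + 0.76·0 = 0.24.
Then u(69 dollars) = 0.74·u(100 dollars) + 0.26·u(26 dollars) = 0.74·1.00 + 0.26·0.24 = 0.8024.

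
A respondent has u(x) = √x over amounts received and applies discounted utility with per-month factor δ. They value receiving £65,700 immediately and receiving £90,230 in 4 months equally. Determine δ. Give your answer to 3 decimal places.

δ ≈ 0.961

Indifference means u(65700) = δ^4 · u(90230), so δ^4 = u(65700)/u(90230).
With u(x) = √x: δ^4 = √65700/√90230 = √(65700/90230) = 0.85331.
Hence δ = (0.85331)^(1/4) = 0.96112.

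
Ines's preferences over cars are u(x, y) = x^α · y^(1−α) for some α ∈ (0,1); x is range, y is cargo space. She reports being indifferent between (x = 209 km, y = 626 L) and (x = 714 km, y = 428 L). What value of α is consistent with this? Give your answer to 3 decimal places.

Indifference: 209^α · 626^(1−α) = 714^α · 428^(1−α).
Rearrange to (209/714)^α = (428/626)^(1−α) and take logs: α·-1.228549 = (1−α)·-0.380227.
Thus α·(-1.608776) = -0.380227, so α = -0.380227/-1.608776 ≈ 0.236.

α ≈ 0.236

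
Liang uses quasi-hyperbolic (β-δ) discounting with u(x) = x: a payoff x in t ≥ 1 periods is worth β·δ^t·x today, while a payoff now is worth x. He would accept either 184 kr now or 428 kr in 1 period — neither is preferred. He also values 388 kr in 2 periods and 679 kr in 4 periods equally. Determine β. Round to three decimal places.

From the later pair, β·δ^2·388 = β·δ^4·679; dividing through, δ^2 = 388/679 = 0.57143, so δ = 0.75593.
Now use the now-vs-future pair: 184 = β·δ·428 gives β = 184/(0.75593·428) ≈ 0.569.

β ≈ 0.569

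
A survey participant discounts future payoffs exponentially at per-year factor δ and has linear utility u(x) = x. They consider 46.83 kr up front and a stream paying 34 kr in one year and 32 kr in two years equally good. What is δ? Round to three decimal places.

Present value of the stream is 34·δ + 32·δ². Indifference gives 34δ + 32δ² = 46.83.
That is, 32δ² + 34δ − 46.83 = 0, a quadratic in δ.
δ = (−34 + √(34² + 4·32·46.83)) / (2·32) = (−34 + √7150.24) / 64 ≈ 0.790.

δ ≈ 0.790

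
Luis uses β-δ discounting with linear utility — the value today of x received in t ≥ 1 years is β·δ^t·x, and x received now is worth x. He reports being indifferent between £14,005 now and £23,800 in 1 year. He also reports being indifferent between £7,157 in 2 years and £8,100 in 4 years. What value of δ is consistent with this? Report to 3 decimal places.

δ ≈ 0.940

From the later pair, β·δ^2·7157 = β·δ^4·8100; dividing through, δ^2 = 7157/8100 = 0.88358, so δ = 0.93999.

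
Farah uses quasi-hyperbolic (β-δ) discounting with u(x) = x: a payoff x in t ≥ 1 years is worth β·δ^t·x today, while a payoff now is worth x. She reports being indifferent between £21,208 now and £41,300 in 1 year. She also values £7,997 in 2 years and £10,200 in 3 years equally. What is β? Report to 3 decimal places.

β ≈ 0.655

Both payoffs in the second observation are in the future, so β drops out: δ^2·7997 = δ^3·10200 ⇒ δ = 7997/10200 = 0.78402.
Substituting δ into 21208 = β·δ·41300: β = 21208/(32380.010) ≈ 0.655.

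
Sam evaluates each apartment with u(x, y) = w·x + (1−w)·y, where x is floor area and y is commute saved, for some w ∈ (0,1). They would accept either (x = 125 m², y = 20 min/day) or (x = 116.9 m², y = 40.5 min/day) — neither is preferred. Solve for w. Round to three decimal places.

Indifference: w·125 + (1−w)·20 = w·116.9 + (1−w)·40.5.
w·(125−116.9) = (1−w)·(40.5−20), i.e. w·8.1 = (1−w)·20.5.
So w/(1−w) = 20.5/8.1 = 2.5309, giving w = 20.5/(8.1+20.5) = 0.717.

w = 0.717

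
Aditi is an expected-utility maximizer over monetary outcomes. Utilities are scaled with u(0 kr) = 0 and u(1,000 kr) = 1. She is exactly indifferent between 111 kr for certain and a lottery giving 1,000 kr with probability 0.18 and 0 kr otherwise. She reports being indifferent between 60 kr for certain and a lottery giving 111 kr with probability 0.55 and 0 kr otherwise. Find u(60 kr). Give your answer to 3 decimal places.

0.099

From the first indifference, u(111 kr) = 0.18·u(1,000 kr) + 0.82·u(0 kr) = 0.18·1 + 0.82·0 = 0.18.
The second indifference gives u(60 kr) = 0.55·u(111 kr) + 0.45·u(0 kr) = 0.55·0.18 + 0.45·0.00 = 0.0990.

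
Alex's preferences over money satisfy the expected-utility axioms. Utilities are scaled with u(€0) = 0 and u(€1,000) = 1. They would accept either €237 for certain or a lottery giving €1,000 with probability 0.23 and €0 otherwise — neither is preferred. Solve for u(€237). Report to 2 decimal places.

0.23

By the standard-gamble method, u(€237) is just the indifference probability on the best outcome: 0.23.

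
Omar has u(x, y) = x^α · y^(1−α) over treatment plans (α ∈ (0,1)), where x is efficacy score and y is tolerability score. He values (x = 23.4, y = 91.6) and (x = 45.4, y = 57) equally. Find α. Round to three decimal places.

Set the two utilities equal: 23.4^α·91.6^(1−α) = 45.4^α·57^(1−α).
Rearrange to (23.4/45.4)^α = (57/91.6)^(1−α) and take logs: α·-0.662776 = (1−α)·-0.474380.
Thus α·(-1.137156) = -0.474380, so α = -0.474380/-1.137156 ≈ 0.417.

α ≈ 0.417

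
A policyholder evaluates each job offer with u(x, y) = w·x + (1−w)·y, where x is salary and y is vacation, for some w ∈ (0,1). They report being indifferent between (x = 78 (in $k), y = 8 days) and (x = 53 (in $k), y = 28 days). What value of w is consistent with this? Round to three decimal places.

w = 0.444

u(78,8) = u(53,28) means w·78 + (1−w)·8 = w·53 + (1−w)·28.
Collecting terms: w·25 = (1−w)·20.
The marginal rate of substitution is 20/25, so w = 20/(25+20) = 0.444.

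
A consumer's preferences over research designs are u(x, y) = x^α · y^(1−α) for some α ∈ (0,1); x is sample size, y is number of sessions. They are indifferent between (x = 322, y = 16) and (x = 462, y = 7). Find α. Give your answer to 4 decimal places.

α ≈ 0.6960

Set the two utilities equal: 322^α·16^(1−α) = 462^α·7^(1−α).
Taking logs: α·ln 322 + (1−α)·ln 16 = α·ln 462 + (1−α)·ln 7, i.e. α·-0.3610133 = (1−α)·-0.8266786.
So α/(1−α) = (-0.8266786)/(-0.3610133) = 2.2898841, and α = 2.2898841/3.2898841 ≈ 0.6960.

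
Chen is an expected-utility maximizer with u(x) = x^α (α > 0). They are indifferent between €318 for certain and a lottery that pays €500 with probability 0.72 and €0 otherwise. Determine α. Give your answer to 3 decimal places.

α ≈ 0.726

EU(lottery) = 0.72·500^α + 0.28·0 = 0.72·500^α.
Setting u(318) equal to that: 318^α = 0.72·500^α ⇒ (318/500)^α = 0.72.
Taking logs: α·ln(318/500) = ln(0.72), so α = -0.328504 / -0.452557 ≈ 0.726.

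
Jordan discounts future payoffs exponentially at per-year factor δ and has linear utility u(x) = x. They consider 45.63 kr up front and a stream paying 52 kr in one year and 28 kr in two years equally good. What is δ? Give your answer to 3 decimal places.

The stream is worth 52δ + 28δ² today, so 52δ + 28δ² = 45.63.
Rearranged: 28δ² + 52δ − 45.63 = 0.
The positive root is δ = [−52 + √(52² + 4·28·45.63)] / (2·28) = (−52 + 88.400)/56 ≈ 0.650.

δ ≈ 0.650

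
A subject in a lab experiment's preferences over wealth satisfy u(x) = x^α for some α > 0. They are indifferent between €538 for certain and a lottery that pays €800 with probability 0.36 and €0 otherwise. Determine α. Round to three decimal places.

Since u(0) = 0, the lottery's EU is 0.36·800^α.
Indifference: 538^α = 0.36·800^α, so (538/800)^α = 0.36.
Taking logs: α·ln(538/800) = ln(0.36), so α = -1.021651 / -0.396753 ≈ 2.575.

α ≈ 2.575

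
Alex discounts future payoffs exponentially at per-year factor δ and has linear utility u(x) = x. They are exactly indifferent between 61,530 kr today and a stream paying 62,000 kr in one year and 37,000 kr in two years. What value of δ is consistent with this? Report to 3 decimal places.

Present value of the stream is 62000·δ + 37000·δ². Indifference gives 62000δ + 37000δ² = 61530.
So 37000δ² + 62000δ − 61530 = 0.
δ = (−62000 + √(62000² + 4·37000·61530)) / (2·37000) = (−62000 + √12950440000.00) / 74000 ≈ 0.700.

δ ≈ 0.700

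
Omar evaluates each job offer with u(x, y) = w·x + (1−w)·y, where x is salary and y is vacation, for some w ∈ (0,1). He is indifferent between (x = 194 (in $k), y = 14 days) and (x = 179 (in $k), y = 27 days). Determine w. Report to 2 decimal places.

w = 0.46

u(194,14) = u(179,27) means w·194 + (1−w)·14 = w·179 + (1−w)·27.
Collecting terms: w·15 = (1−w)·13.
The marginal rate of substitution is 13/15, so w = 13/(15+13) = 0.46.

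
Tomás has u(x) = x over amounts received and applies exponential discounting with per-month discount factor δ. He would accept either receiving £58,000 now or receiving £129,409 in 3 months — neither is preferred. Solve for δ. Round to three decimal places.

The payoff in 3 months is discounted by δ^3, so u(58000) = δ^3·u(129409) and δ^3 = u(58000)/u(129409).
With u(x) = x: δ^3 = 58000/129409 = 0.44819.
Hence δ = (0.44819)^(1/3) = 0.76528.

δ ≈ 0.765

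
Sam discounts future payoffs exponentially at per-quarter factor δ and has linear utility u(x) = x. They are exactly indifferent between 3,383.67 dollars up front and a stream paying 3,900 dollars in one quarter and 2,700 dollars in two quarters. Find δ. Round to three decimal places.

Equating present values: 3383.67 = 3900δ + 2700δ².
So 2700δ² + 3900δ − 3383.67 = 0.
The positive root is δ = [−3900 + √(3900² + 4·2700·3383.67)] / (2·2700) = (−3900 + 7194.000)/5400 ≈ 0.610.

δ ≈ 0.610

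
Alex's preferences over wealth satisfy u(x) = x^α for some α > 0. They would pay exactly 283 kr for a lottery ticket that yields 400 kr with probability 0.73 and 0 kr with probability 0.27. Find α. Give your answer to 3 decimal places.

Since u(0) = 0, the lottery's EU is 0.73·400^α.
Indifference: 283^α = 0.73·400^α, so (283/400)^α = 0.73.
α = ln(0.73) / ln(283/400) = -0.314711/-0.346018 ≈ 0.910.

α ≈ 0.910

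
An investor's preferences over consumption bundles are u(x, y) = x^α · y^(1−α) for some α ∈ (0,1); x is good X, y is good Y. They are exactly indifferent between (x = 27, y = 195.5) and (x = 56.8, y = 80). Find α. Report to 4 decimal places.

Indifference: 27^α · 195.5^(1−α) = 56.8^α · 80^(1−α).
Rearrange to (27/56.8)^α = (80/195.5)^(1−α) and take logs: α·-0.7436995 = (1−α)·-0.8935337.
With A = -0.7436995 and B = -0.8935337: α·A = (1−α)·B, so α = B/(A+B) = -0.8935337/-1.6372332 ≈ 0.5458.

α ≈ 0.5458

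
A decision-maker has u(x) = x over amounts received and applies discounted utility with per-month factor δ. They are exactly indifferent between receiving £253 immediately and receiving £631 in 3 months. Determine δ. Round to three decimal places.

δ ≈ 0.737

Indifference means u(253) = δ^3 · u(631), so δ^3 = u(253)/u(631).
With u(x) = x: δ^3 = 253/631 = 0.40095.
So δ = 0.40095^(1/3) ≈ 0.737.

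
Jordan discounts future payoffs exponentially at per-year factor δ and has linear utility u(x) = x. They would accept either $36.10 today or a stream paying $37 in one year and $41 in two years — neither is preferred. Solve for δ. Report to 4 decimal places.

Present value of the stream is 37·δ + 41·δ². Indifference gives 37δ + 41δ² = 36.10.
Rearranged: 41δ² + 37δ − 36.10 = 0.
The positive root is δ = [−37 + √(37² + 4·41·36.10)] / (2·41) = (−37 + 85.378)/82 ≈ 0.5900.

δ ≈ 0.5900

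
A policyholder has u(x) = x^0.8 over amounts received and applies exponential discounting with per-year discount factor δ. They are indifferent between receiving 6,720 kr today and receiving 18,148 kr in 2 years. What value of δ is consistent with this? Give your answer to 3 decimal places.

δ ≈ 0.672

Indifference means u(6720) = δ^2 · u(18148), so δ^2 = u(6720)/u(18148).
With u(x) = x^0.8: δ^2 = 6720^0.8/18148^0.8 = (6720/18148)^0.8 = 0.45168.
Taking the square root: δ = 0.45168^(1/2) ≈ 0.672.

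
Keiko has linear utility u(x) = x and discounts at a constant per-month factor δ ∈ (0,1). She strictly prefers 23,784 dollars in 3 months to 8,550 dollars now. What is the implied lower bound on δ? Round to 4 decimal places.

Under u(x) = x this choice says 8550 < δ^3·23784.
Hence δ^3 > 8550/23784 = 0.35949, and x ↦ x^(1/3) is increasing on (0,∞).
δ > (8550/23784)^(1/3) ≈ 0.7110.

δ > 0.7110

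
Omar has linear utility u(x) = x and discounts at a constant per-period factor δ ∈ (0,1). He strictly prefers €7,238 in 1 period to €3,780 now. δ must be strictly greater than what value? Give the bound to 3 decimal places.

δ > 0.522

The preference means 3780 < δ·7238.
So δ > 3780/7238 = 0.52224.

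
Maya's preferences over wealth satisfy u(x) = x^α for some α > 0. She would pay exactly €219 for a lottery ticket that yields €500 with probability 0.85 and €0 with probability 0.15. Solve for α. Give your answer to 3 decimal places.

The lottery's expected utility is 0.85·u(500) + 0.15·u(0) = 0.85·500^α (since u(0) = 0 for α > 0).
Equating: 219^α = 0.85·500^α, i.e. 0.4380^α = 0.85.
Taking logs: α·ln(219/500) = ln(0.85), so α = -0.162519 / -0.825536 ≈ 0.197.

α ≈ 0.197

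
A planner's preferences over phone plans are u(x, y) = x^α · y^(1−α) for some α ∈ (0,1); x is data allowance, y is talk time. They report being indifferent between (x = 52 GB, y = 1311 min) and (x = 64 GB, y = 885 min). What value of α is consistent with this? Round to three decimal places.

α ≈ 0.654

The Cobb–Douglas utilities coincide, so 52^α·1311^(1−α) = 64^α·885^(1−α).
(52/64)^α = (885/1311)^(1−α); take logs: α·ln(52/64) = (1−α)·ln(885/1311), i.e. α·-0.207639 = (1−α)·-0.392958.
Thus α·(-0.600597) = -0.392958, so α = -0.392958/-0.600597 ≈ 0.654.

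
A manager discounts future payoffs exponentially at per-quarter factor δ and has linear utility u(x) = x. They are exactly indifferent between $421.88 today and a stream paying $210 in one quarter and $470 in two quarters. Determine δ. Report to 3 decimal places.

δ ≈ 0.750

Present value of the stream is 210·δ + 470·δ². Indifference gives 210δ + 470δ² = 421.88.
That is, 470δ² + 210δ − 421.88 = 0, a quadratic in δ.
The positive root is δ = [−210 + √(210² + 4·470·421.88)] / (2·470) = (−210 + 915.005)/940 ≈ 0.750.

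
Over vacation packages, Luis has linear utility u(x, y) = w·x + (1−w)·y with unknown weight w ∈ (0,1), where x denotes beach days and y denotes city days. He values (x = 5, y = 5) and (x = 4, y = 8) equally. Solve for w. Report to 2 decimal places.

w = 0.75

Equating utilities: w·5 + (1−w)·5 = w·4 + (1−w)·8.
Collecting terms: w·1 = (1−w)·3.
The marginal rate of substitution is 3/1, so w = 3/(1+3) = 0.75.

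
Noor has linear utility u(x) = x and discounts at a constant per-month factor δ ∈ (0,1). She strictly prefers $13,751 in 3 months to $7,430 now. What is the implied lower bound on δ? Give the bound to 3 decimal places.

The preference means 7430 < δ^3·13751.
Dividing by 13751: δ^3 > 0.54032. Both sides are positive, so the cube root keeps the direction.
δ > (7430/13751)^(1/3) ≈ 0.814.

δ > 0.814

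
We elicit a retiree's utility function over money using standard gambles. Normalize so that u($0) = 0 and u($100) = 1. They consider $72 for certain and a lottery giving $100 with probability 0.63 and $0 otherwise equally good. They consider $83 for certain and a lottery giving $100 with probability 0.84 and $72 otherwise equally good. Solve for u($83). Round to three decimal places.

The first gamble pins u($72): it must equal 0.63·1 + 0.37·0 = 0.63.
Then u($83) = 0.84·u($100) + 0.16·u($72) = 0.84·1.00 + 0.16·0.63 = 0.9408.

0.941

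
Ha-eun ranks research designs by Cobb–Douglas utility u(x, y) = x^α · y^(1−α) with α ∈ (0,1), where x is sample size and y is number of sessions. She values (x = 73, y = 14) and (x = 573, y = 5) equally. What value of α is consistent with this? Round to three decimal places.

The Cobb–Douglas utilities coincide, so 73^α·14^(1−α) = 573^α·5^(1−α).
(73/573)^α = (5/14)^(1−α); take logs: α·ln(73/573) = (1−α)·ln(5/14), i.e. α·-2.060426 = (1−α)·-1.029619.
With A = -2.060426 and B = -1.029619: α·A = (1−α)·B, so α = B/(A+B) = -1.029619/-3.090045 ≈ 0.333.

α ≈ 0.333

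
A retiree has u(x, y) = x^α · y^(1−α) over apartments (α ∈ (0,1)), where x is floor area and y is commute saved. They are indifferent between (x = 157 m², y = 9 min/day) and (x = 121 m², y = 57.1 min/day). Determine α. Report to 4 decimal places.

Set the two utilities equal: 157^α·9^(1−α) = 121^α·57.1^(1−α).
Rearrange to (157/121)^α = (57.1/9)^(1−α) and take logs: α·0.2604553 = (1−α)·1.8475795.
So α/(1−α) = (1.8475795)/(0.2604553) = 7.0936529, and α = 7.0936529/8.0936529 ≈ 0.8764.

α ≈ 0.8764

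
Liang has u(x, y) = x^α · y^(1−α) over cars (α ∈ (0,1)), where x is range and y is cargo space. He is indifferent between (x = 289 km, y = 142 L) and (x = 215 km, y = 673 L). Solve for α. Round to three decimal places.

The Cobb–Douglas utilities coincide, so 289^α·142^(1−α) = 215^α·673^(1−α).
Taking logs: α·ln 289 + (1−α)·ln 142 = α·ln 215 + (1−α)·ln 673, i.e. α·0.295789 = (1−α)·1.555918.
Thus α·(1.851707) = 1.555918, so α = 1.555918/1.851707 ≈ 0.840.

α ≈ 0.840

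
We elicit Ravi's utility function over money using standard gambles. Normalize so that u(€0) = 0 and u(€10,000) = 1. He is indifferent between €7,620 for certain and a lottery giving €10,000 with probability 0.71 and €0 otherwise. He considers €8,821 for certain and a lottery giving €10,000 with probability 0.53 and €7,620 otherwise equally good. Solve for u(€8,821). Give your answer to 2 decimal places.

0.86

From the first indifference, u(€7,620) = 0.71·u(€10,000) + 0.29·u(€0) = 0.71·1 + 0.29·0 = 0.71.
Chaining: u(€8,821) = 0.53·1.00 + 0.47·0.71 = 0.8637.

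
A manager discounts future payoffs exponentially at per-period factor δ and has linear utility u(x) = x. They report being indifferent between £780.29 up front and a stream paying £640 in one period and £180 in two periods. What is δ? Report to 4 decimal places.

δ ≈ 0.9600

Present value of the stream is 640·δ + 180·δ². Indifference gives 640δ + 180δ² = 780.29.
That is, 180δ² + 640δ − 780.29 = 0, a quadratic in δ.
δ = (−640 + √(640² + 4·180·780.29)) / (2·180) = (−640 + √971408.80) / 360 ≈ 0.9600.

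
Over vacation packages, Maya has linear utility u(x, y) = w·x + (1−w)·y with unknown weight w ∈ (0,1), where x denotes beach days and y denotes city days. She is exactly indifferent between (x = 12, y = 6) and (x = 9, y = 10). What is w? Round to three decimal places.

Equating utilities: w·12 + (1−w)·6 = w·9 + (1−w)·10.
w·(12−9) = (1−w)·(10−6), i.e. w·3 = (1−w)·4.
So w/(1−w) = 4/3 = 1.3333, giving w = 4/(3+4) = 0.571.

w = 0.571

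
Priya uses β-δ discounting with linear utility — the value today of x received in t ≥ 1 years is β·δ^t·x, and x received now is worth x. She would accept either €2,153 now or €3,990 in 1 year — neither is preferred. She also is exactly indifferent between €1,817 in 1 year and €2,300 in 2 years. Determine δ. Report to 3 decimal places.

Both payoffs in the second observation are in the future, so β drops out: δ^1·1817 = δ^2·2300 ⇒ δ = 1817/2300 = 0.79000.

δ ≈ 0.790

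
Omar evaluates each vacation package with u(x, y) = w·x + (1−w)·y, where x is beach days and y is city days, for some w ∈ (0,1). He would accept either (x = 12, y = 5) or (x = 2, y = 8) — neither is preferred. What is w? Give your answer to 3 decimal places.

Equating utilities: w·12 + (1−w)·5 = w·2 + (1−w)·8.
Rearranging, 10·w − 3·(1−w) = 0.
The marginal rate of substitution is 3/10, so w = 3/(10+3) = 0.231.

w = 0.231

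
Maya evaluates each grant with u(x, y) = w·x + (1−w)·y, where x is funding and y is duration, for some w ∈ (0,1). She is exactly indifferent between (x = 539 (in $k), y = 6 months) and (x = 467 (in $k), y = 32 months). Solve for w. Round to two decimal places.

w = 0.27

Equating utilities: w·539 + (1−w)·6 = w·467 + (1−w)·32.
w·(539−467) = (1−w)·(32−6), i.e. w·72 = (1−w)·26.
Hence w = 26/(72+26) = 26/98 = 0.27.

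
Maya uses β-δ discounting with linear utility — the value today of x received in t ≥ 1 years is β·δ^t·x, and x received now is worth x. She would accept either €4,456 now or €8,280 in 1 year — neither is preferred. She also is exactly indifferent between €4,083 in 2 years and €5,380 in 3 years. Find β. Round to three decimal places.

β ≈ 0.709

Both payoffs in the second observation are in the future, so β drops out: δ^2·4083 = δ^3·5380 ⇒ δ = 4083/5380 = 0.75892.
The first indifference: 4456 = β·δ·8280, so β = 4456/(δ·8280) = 4456/(0.75892·8280) ≈ 0.709.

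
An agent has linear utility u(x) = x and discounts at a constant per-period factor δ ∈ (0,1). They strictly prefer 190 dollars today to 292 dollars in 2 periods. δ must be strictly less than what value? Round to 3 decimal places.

Comparing present values: 190 > δ^2·292.
Hence δ^2 < 190/292 = 0.65068, and x ↦ x^(1/2) is increasing on (0,∞).
δ < (190/292)^(1/2) ≈ 0.807.

δ < 0.807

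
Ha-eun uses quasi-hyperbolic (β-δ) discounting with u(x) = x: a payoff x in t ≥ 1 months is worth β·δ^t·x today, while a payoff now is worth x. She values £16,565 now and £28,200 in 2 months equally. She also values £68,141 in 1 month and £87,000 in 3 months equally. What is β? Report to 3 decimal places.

From the later pair, β·δ^1·68141 = β·δ^3·87000; dividing through, δ^2 = 68141/87000 = 0.78323, so δ = 0.88500.
Substituting δ into 16565 = β·δ^2·28200: β = 16565/(22087.083) ≈ 0.750.

β ≈ 0.750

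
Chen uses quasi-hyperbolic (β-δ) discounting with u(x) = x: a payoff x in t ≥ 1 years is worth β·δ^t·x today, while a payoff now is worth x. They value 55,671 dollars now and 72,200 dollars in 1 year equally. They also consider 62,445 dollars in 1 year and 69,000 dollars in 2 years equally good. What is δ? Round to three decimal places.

δ ≈ 0.905

Both payoffs in the second observation are in the future, so β drops out: δ^1·62445 = δ^2·69000 ⇒ δ = 62445/69000 = 0.90500.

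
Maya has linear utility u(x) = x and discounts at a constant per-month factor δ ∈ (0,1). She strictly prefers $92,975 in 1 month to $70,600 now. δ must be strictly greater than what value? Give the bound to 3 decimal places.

Comparing present values: 70600 < δ·92975.
Dividing through by 92975 gives δ > 0.75934.

δ > 0.759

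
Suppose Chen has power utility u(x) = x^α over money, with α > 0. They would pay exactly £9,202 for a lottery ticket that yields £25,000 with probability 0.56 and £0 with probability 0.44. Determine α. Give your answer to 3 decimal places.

EU(lottery) = 0.56·25000^α + 0.44·0 = 0.56·25000^α.
Equating: 9202^α = 0.56·25000^α, i.e. 0.3681^α = 0.56.
Taking logs: α·ln(9202/25000) = ln(0.56), so α = -0.579818 / -0.999455 ≈ 0.580.

α ≈ 0.580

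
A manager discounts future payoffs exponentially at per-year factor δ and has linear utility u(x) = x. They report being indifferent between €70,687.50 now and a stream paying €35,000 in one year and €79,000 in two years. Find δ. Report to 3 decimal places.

δ ≈ 0.750

Present value of the stream is 35000·δ + 79000·δ². Indifference gives 35000δ + 79000δ² = 70687.50.
That is, 79000δ² + 35000δ − 70687.50 = 0, a quadratic in δ.
The positive root is δ = [−35000 + √(35000² + 4·79000·70687.50)] / (2·79000) = (−35000 + 153500.000)/158000 ≈ 0.750.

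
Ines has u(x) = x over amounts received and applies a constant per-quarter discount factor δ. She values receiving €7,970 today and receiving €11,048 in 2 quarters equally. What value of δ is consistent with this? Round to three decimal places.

The payoff in 2 quarters is discounted by δ^2, so u(7970) = δ^2·u(11048) and δ^2 = u(7970)/u(11048).
With u(x) = x: δ^2 = 7970/11048 = 0.72140.
So δ = 0.72140^(1/2) ≈ 0.849.

δ ≈ 0.849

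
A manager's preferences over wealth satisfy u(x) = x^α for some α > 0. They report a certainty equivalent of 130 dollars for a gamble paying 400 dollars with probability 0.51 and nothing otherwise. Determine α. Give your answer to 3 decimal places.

α ≈ 0.599

The lottery's expected utility is 0.51·u(400) + 0.49·u(0) = 0.51·400^α (since u(0) = 0 for α > 0).
Equating: 130^α = 0.51·400^α, i.e. 0.3250^α = 0.51.
Taking logs: α·ln(130/400) = ln(0.51), so α = -0.673345 / -1.123930 ≈ 0.599.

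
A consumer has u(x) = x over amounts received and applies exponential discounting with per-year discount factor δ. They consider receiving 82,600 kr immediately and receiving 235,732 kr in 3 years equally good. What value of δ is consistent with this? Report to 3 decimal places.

δ ≈ 0.705

Equating discounted utilities: u(82600) = δ^3·u(235732) ⇒ δ^3 = u(82600)/u(235732).
With u(x) = x: δ^3 = 82600/235732 = 0.35040.
So δ = 0.35040^(1/3) ≈ 0.705.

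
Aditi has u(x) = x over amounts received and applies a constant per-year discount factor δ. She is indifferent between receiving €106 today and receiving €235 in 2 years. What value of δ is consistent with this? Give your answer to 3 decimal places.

δ ≈ 0.672

Indifference means u(106) = δ^2 · u(235), so δ^2 = u(106)/u(235).
With u(x) = x: δ^2 = 106/235 = 0.45106.
Taking the square root: δ = 0.45106^(1/2) ≈ 0.672.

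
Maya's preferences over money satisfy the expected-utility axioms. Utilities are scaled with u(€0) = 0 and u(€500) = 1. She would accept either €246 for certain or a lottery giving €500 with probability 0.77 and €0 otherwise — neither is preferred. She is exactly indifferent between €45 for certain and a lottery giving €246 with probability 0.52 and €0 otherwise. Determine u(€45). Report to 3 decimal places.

First, u(€246) = 0.77·u(€500) + 0.23·u(€0) = 0.77.
Then u(€45) = 0.52·u(€246) + 0.48·u(€0) = 0.52·0.77 + 0.48·0.00 = 0.4004.

0.400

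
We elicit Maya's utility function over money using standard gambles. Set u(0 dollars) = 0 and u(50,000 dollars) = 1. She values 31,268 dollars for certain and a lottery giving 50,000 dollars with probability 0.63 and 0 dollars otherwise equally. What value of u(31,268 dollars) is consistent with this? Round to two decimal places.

0.63

u(31,268 dollars) equals the lottery's expected utility: 0.63·1 + 0.37·0 = 0.63.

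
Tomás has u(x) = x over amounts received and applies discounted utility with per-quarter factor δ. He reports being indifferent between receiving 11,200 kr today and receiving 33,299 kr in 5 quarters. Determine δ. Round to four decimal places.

δ ≈ 0.8042

Equating discounted utilities: u(11200) = δ^5·u(33299) ⇒ δ^5 = u(11200)/u(33299).
With u(x) = x: δ^5 = 11200/33299 = 0.33635.
Taking the 5th root: δ = 0.33635^(1/5) ≈ 0.8042.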